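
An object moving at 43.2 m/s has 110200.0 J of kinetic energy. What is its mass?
KE = ½mv² → m = 2KE/v² = 2×110200.0/43.2² = 118.1 kg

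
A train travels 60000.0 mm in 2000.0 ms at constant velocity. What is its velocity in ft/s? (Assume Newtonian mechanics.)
v = d/t (with unit conversion) = 98.43 ft/s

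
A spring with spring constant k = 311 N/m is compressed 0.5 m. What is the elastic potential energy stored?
PE = ½kx² = ½×311×0.5² = 38.88 J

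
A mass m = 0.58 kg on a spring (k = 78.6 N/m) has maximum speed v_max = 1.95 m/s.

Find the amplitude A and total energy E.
½mv²_max = ½kA² → A = v_max√(m/k) = 1.95×√(0.58/78.6) = 0.1675 m = 16.75 cm
E = ½mv²_max = ½×0.58×1.95² = 1.103 J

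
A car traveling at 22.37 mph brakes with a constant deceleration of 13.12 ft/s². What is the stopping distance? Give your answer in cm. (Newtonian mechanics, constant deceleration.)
d = v₀² / (2a) (with unit conversion) = 1250.0 cm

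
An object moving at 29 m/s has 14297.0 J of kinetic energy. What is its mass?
KE = ½mv² → m = 2KE/v² = 2×14297.0/29² = 34.0 kg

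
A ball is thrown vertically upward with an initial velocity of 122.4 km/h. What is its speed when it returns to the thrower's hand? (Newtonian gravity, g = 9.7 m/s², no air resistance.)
By conservation of energy, the ball returns at the same speed = 122.4 km/h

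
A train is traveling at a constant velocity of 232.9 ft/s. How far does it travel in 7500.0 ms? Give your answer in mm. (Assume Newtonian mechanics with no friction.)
d = vt (with unit conversion) = 532400.0 mm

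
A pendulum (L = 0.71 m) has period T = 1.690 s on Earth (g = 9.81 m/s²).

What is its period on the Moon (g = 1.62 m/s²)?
T = 2π√(L/g), so T_moon/T_earth = √(g_earth/g_moon)
T_moon = 2π√(0.71/1.62) = 4.16 s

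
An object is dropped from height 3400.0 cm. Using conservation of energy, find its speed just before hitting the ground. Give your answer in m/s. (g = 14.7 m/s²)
mgh = ½mv² → v = √(2gh) = √(2×14.7×34) = 31.62 m/s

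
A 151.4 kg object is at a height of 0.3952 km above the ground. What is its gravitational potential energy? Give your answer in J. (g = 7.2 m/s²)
PE = mgh = 151.4 kg × 7.2 m/s² × 395.2 m = 4.308e+05 J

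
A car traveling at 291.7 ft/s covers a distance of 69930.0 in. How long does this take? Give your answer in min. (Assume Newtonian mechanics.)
t = d/v (with unit conversion) = 0.333 min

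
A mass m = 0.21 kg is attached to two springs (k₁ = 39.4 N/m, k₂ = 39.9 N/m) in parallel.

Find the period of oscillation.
k_eq = k₁+k₂ = 79.3 N/m
T = 2π√(m/k_eq) = 2π√(0.21/79.3) = 0.3233 s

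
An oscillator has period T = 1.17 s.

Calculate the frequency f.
f = 1/T = 1/1.17 = 0.8547 Hz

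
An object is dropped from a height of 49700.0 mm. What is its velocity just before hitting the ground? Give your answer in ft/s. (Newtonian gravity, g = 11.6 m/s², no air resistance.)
v = √(2gh) (with unit conversion) = 111.4 ft/s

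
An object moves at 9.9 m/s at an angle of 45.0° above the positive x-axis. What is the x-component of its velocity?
vₓ = v cos(θ) = 9.9 × cos(45.0°) = 7.0 m/s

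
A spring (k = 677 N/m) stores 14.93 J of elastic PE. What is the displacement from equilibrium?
PE = ½kx² → x = √(2PE/k) = √(2×14.93/677) = 0.21 m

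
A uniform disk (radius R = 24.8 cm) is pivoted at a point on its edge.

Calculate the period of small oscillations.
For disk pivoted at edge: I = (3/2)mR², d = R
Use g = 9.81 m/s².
I/m = (3/2)R² = 0.09226 m²; d = R = 0.248 m
T = 2π√((3/2)R²/(gR)) = 2π√(3R/(2g)) = 1.224 s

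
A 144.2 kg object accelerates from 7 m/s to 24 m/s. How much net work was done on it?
W_net = ΔKE = ½m(v₂² − v₁²) = ½×144.2×(24² − 7²) = 37996.7 J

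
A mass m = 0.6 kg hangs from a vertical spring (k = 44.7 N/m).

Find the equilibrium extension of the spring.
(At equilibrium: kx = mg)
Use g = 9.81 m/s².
x_eq = mg/k = 0.6×9.81/44.7 = 0.1317 m = 13.17 cm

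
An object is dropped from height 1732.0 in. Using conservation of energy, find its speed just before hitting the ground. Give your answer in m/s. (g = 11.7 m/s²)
mgh = ½mv² → v = √(2gh) = √(2×11.7×43.99) = 32.08 m/s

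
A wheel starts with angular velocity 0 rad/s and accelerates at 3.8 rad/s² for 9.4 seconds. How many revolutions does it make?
θ = ω₀t + ½αt² = 0×9.4 + ½×3.8×9.4² = 167.88 rad
Revolutions = θ/(2π) = 167.88/(2π) = 26.72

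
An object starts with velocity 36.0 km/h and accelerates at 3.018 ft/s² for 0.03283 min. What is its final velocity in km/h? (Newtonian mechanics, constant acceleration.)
v = v₀ + at (with unit conversion) = 42.52 km/h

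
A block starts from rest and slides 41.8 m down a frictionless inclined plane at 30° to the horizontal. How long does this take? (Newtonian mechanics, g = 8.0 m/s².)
a = g sin(θ) = 8.0 × sin(30°) = 4.0 m/s²
t = √(2d/a) = √(2 × 41.8 / 4.0) = 4.57 s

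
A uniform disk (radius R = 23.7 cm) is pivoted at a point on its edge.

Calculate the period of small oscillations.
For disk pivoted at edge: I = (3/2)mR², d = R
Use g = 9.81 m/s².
I/m = (3/2)R² = 0.08425 m²; d = R = 0.237 m
T = 2π√((3/2)R²/(gR)) = 2π√(3R/(2g)) = 1.196 s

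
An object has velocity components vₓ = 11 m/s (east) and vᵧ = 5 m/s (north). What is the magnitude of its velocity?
|v| = √(vₓ² + vᵧ²) = √(11² + 5²) = √(146) = 12.08 m/s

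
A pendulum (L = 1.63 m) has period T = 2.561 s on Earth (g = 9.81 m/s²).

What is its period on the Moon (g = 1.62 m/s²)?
T = 2π√(L/g), so T_moon/T_earth = √(g_earth/g_moon)
T_moon = 2π√(1.63/1.62) = 6.303 s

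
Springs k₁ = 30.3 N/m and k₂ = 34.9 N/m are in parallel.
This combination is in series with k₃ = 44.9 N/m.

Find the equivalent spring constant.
k₁₂ = k₁ + k₂ = 65.2 N/m (parallel)
1/k_eq = 1/k₁₂ + 1/k₃ → k_eq = 26.59 N/m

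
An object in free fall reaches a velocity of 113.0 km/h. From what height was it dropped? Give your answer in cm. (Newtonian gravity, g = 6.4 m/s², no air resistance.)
h = v²/(2g) (with unit conversion) = 7697.0 cm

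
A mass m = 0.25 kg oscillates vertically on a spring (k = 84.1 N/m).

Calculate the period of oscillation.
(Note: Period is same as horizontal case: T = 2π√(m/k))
T = 2π√(m/k) = 2π√(0.25/84.1) = 0.3426 s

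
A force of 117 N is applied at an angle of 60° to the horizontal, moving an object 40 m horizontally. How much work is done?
W = Fd cosθ = 117×40×cos(60°) = 2340.0 J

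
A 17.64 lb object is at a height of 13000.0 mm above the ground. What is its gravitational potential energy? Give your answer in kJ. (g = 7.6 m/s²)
PE = mgh = 8.001 kg × 7.6 m/s² × 13 m = 790.5 J = 0.7905 kJ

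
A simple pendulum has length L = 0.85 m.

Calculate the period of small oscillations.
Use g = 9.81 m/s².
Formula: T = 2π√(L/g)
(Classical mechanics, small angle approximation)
T = 2π√(L/g) = 2π√(0.85/9.81) = 1.85 s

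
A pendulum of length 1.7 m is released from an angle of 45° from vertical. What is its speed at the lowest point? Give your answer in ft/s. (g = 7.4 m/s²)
h = L(1 − cosθ) = 1.7×(1 − cos45°) = 0.4979 m
v = √(2gh) = √(2×7.4×0.4979) = 2.715 m/s = 8.906 ft/s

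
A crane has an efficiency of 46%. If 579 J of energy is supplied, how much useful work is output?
W_out = η × W_in = 0.46 × 579 = 266.34 J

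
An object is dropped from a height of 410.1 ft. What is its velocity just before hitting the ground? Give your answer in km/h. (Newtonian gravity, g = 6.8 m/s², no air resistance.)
v = √(2gh) (with unit conversion) = 148.4 km/h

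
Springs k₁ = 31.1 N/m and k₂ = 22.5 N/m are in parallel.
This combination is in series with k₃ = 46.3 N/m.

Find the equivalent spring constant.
k₁₂ = k₁ + k₂ = 53.6 N/m (parallel)
1/k_eq = 1/k₁₂ + 1/k₃ → k_eq = 24.84 N/m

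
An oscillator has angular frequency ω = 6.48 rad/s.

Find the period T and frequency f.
T = 2π/ω = 2π/6.48 = 0.9696 s; f = ω/2π = 1.031 Hz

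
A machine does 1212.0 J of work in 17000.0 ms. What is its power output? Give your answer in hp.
P = W/t = 1212 J / 17 s = 71.29 W = 0.09561 hp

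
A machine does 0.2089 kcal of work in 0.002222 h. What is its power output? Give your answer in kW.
P = W/t = 874 J / 7.999 s = 109.3 W = 0.1093 kW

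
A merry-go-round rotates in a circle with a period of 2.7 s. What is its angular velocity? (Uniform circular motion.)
ω = 2π/T = 2π/2.7 = 2.3271 rad/s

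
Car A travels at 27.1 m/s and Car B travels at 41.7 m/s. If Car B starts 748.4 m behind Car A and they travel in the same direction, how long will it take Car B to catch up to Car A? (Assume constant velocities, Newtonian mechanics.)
Relative speed: v_rel = 41.7 - 27.1 = 14.6 m/s
Time to catch: t = d₀/v_rel = 748.4/14.6 = 51.26 s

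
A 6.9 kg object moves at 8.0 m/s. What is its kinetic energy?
KE = ½mv² = ½×6.9×8.0² = 220.8 J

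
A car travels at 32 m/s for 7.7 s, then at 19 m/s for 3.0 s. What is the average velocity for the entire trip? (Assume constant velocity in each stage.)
d₁ = v₁t₁ = 32 × 7.7 = 246.4 m
d₂ = v₂t₂ = 19 × 3.0 = 57 m
d_total = 303.4 m, t_total = 10.7 s
v_avg = d_total/t_total = 303.4/10.7 = 28.36 m/s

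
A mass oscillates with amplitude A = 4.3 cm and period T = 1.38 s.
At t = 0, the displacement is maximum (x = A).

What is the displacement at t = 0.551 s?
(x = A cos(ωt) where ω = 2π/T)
ω = 2π/T = 2π/1.38 = 4.553 rad/s
x = A cos(ωt) = 4.3×cos(4.553×0.551) = -3.467 cm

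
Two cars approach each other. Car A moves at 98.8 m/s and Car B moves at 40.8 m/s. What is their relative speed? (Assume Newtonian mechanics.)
v_rel = v_A + v_B = 98.8 + 40.8 = 139.6 m/s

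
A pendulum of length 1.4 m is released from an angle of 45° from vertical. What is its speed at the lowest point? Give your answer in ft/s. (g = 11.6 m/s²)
h = L(1 − cosθ) = 1.4×(1 − cos45°) = 0.4101 m
v = √(2gh) = √(2×11.6×0.4101) = 3.084 m/s = 10.12 ft/s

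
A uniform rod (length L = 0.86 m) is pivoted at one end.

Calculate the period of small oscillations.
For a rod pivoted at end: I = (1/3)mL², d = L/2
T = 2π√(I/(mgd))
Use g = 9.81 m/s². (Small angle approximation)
I/m = (1/3)L² = 0.2465 m²; d = L/2 = 0.43 m
T = 2π√(I/(mgd)) = 2π√(0.2465/(9.81×0.43)) = 1.519 s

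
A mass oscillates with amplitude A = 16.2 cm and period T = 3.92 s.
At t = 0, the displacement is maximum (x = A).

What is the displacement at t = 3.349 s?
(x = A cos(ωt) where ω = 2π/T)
ω = 2π/T = 2π/3.92 = 1.603 rad/s
x = A cos(ωt) = 16.2×cos(1.603×3.349) = 9.876 cm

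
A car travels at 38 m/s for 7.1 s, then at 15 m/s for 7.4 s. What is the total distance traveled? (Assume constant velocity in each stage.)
d₁ = v₁t₁ = 38 × 7.1 = 269.8 m
d₂ = v₂t₂ = 15 × 7.4 = 111 m
d_total = 269.8 + 111 = 380.8 m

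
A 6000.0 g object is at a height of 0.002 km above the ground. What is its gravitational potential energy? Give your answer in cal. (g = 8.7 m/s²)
PE = mgh = 6 kg × 8.7 m/s² × 2 m = 104.4 J = 24.95 cal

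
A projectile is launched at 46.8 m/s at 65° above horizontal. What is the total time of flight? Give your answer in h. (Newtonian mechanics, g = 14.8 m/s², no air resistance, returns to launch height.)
T = 2v₀sin(θ)/g (with unit conversion) = 0.001592 h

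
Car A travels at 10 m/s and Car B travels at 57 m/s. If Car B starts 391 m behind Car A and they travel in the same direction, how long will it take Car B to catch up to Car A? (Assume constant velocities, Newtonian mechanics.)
Relative speed: v_rel = 57 - 10 = 47 m/s
Time to catch: t = d₀/v_rel = 391/47 = 8.32 s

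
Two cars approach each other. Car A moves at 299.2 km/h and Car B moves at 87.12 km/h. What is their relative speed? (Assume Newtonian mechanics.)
v_rel = v_A + v_B = 299.2 + 87.12 = 386.3 km/h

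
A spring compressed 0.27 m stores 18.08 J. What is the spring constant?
PE = ½kx² → k = 2PE/x² = 2×18.08/0.27² = 496.0 N/m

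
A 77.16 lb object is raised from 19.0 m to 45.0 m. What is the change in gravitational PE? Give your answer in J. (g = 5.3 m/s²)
ΔPE = mg(h₂ − h₁) = 35 kg × 5.3 m/s² × (45 − 19) m = 4823 J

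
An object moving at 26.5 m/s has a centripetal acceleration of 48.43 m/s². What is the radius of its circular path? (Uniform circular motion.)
r = v²/a_c = 26.5²/48.43 = 14.5 m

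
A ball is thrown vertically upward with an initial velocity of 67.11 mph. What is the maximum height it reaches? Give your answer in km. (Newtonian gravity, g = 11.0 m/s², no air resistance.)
h_max = v₀²/(2g) (with unit conversion) = 0.04091 km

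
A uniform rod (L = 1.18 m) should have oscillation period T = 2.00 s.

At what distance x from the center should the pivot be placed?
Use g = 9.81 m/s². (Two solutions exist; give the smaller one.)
T = 2π√((L²/12 + x²)/(gx)). Let c = T²g/(4π²) = 0.994.
x² − cx + L²/12 = 0 → x = (c − √(c² − L²/3))/2 = 0.1351 m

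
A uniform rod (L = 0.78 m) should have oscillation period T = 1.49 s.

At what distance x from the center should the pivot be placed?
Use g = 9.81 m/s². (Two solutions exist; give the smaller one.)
T = 2π√((L²/12 + x²)/(gx)). Let c = T²g/(4π²) = 0.5517.
x² − cx + L²/12 = 0 → x = (c − √(c² − L²/3))/2 = 0.1165 m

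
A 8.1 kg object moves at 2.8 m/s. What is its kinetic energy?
KE = ½mv² = ½×8.1×2.8² = 31.752 J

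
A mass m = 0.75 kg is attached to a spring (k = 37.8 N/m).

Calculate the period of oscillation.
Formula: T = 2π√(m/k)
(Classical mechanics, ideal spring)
T = 2π√(m/k) = 2π√(0.75/37.8) = 0.885 s; f = 1/T = 1.13 Hz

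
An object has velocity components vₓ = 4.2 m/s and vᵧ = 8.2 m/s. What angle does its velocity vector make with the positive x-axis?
θ = arctan(vᵧ/vₓ) = arctan(8.2/4.2) = 62.88°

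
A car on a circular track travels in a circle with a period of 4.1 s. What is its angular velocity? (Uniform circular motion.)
ω = 2π/T = 2π/4.1 = 1.5325 rad/s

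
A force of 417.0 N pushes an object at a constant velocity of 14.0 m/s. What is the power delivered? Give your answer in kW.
P = Fv = 417 N × 14 m/s = 5838 W = 5.838 kW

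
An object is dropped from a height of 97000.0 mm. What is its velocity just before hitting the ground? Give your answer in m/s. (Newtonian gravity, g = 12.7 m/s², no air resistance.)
v = √(2gh) (with unit conversion) = 49.64 m/s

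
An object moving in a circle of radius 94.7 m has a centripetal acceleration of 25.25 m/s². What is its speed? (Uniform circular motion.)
v = √(a_c × r) = √(25.25 × 94.7) = 48.9 m/s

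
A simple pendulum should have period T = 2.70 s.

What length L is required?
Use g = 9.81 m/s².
T = 2π√(L/g) → L = g(T/2π)² = 9.81×(2.7/2π)² = 1.811 m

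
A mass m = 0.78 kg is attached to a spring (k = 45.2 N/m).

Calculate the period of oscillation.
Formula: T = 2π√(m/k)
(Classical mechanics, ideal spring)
T = 2π√(m/k) = 2π√(0.78/45.2) = 0.8254 s; f = 1/T = 1.212 Hz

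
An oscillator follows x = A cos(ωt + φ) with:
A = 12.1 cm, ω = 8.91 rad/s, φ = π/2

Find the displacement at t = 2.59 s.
x = A cos(ωt + φ) = 12.1×cos(8.91×2.59 + π/2) = 10.7 cm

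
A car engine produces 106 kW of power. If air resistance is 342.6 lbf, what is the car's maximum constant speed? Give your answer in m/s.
P = Fv → v = P/F = 106000 W / 1524 N = 69.56 m/s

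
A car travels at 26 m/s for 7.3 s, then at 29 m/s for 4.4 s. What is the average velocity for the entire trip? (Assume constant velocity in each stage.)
d₁ = v₁t₁ = 26 × 7.3 = 189.8 m
d₂ = v₂t₂ = 29 × 4.4 = 127.6 m
d_total = 317.4 m, t_total = 11.7 s
v_avg = d_total/t_total = 317.4/11.7 = 27.13 m/s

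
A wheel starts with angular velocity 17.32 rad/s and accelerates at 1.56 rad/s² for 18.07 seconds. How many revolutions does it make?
θ = ω₀t + ½αt² = 17.32×18.07 + ½×1.56×18.07² = 567.66 rad
Revolutions = θ/(2π) = 567.66/(2π) = 90.35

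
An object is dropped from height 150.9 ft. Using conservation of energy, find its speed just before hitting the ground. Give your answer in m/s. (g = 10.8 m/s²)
mgh = ½mv² → v = √(2gh) = √(2×10.8×45.99) = 31.52 m/s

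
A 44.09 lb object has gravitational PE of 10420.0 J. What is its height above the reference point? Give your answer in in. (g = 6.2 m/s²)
PE = mgh → h = PE/(mg) = 1.042e+04 J / (20 kg × 6.2 m/s²) = 84.04 m = 3309.0 in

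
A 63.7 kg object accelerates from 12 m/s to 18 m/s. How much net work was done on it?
W_net = ΔKE = ½m(v₂² − v₁²) = ½×63.7×(18² − 12²) = 5733.0 J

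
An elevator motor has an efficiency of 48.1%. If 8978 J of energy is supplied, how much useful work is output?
W_out = η × W_in = 0.481 × 8978 = 4318.4 J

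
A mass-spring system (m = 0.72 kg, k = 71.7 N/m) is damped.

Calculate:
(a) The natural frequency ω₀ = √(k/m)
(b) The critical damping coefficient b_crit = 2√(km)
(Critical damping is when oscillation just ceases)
ω₀ = √(k/m) = √(71.7/0.72) = 9.979 rad/s
b_crit = 2√(km) = 2√(71.7×0.72) = 14.37 kg/s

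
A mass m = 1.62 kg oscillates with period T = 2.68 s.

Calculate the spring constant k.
T = 2π√(m/k) → k = m(2π/T)² = 1.62×(2π/2.68)² = 8.904 N/m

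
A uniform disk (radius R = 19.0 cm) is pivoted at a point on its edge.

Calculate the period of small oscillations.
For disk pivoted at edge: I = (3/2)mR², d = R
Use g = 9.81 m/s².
I/m = (3/2)R² = 0.05415 m²; d = R = 0.19 m
T = 2π√((3/2)R²/(gR)) = 2π√(3R/(2g)) = 1.071 s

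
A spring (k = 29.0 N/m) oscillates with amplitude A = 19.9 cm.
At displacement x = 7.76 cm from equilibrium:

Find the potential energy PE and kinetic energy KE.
E_total = ½kA² = ½×29.0×(0.199)² = 0.5742 J
PE = ½kx² = ½×29.0×(0.0776)² = 0.08732 J
KE = E_total − PE = 0.4869 J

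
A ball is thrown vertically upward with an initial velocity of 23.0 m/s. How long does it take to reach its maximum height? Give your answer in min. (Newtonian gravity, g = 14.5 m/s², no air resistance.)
t_up = v₀/g (with unit conversion) = 0.02644 min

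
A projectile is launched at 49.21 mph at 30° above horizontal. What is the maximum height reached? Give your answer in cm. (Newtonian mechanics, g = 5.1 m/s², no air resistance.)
H = v₀²sin²(θ)/(2g) (with unit conversion) = 1186.0 cm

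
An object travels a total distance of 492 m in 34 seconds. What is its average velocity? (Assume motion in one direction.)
v_avg = Δd / Δt = 492 / 34 = 14.47 m/s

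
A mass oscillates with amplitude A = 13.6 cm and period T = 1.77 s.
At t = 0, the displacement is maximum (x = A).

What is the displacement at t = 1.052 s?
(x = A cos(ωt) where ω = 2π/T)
ω = 2π/T = 2π/1.77 = 3.55 rad/s
x = A cos(ωt) = 13.6×cos(3.55×1.052) = -11.28 cm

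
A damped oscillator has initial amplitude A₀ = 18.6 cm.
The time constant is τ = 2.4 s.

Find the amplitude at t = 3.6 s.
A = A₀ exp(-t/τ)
A = A₀ exp(−t/τ) = 18.6×exp(−3.6/2.4) = 4.15 cm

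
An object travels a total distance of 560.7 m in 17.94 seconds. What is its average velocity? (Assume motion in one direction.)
v_avg = Δd / Δt = 560.7 / 17.94 = 31.25 m/s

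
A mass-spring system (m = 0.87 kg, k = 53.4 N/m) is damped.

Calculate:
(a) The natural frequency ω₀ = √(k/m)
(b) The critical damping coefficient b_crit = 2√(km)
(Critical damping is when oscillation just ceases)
ω₀ = √(k/m) = √(53.4/0.87) = 7.834 rad/s
b_crit = 2√(km) = 2√(53.4×0.87) = 13.63 kg/s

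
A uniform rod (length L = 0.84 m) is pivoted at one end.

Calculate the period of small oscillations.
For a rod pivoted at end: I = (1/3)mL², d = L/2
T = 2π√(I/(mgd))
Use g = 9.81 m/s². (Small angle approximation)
I/m = (1/3)L² = 0.2352 m²; d = L/2 = 0.42 m
T = 2π√(I/(mgd)) = 2π√(0.2352/(9.81×0.42)) = 1.501 s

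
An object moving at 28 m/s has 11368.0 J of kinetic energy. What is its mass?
KE = ½mv² → m = 2KE/v² = 2×11368.0/28² = 29.0 kg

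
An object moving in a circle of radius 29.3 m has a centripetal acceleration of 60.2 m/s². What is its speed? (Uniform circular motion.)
v = √(a_c × r) = √(60.2 × 29.3) = 42.0 m/s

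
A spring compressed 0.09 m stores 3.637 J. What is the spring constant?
PE = ½kx² → k = 2PE/x² = 2×3.637/0.09² = 898.0 N/m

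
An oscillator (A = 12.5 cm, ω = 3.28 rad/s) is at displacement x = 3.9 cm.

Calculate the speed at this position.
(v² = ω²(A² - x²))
v = ω√(A² − x²) = 3.28×√(0.125² − 0.039²) = 0.3895 m/s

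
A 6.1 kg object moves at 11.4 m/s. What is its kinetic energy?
KE = ½mv² = ½×6.1×11.4² = 396.378 J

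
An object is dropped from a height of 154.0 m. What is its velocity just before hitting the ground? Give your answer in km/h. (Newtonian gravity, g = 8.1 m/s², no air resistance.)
v = √(2gh) (with unit conversion) = 179.8 km/h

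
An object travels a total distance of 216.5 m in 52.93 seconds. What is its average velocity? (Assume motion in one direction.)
v_avg = Δd / Δt = 216.5 / 52.93 = 4.09 m/s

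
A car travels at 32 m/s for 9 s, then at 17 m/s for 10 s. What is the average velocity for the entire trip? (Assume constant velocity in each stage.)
d₁ = v₁t₁ = 32 × 9 = 288 m
d₂ = v₂t₂ = 17 × 10 = 170 m
d_total = 458 m, t_total = 19 s
v_avg = d_total/t_total = 458/19 = 24.11 m/s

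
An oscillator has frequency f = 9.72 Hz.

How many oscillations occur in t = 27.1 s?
n = f×t = 9.72×27.1 = 263.4 oscillations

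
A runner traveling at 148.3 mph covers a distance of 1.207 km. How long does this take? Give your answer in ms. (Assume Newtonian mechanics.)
t = d/v (with unit conversion) = 18210.0 ms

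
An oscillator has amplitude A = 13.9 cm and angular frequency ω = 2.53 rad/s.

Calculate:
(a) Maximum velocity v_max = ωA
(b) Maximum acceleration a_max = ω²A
v_max = ωA = 2.53×0.139 = 0.3517 m/s
a_max = ω²A = 2.53²×0.139 = 0.8897 m/s²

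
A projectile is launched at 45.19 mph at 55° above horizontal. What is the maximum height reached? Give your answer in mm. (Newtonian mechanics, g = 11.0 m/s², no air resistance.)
H = v₀²sin²(θ)/(2g) (with unit conversion) = 12450.0 mm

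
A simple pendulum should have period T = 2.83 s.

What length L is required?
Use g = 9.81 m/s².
T = 2π√(L/g) → L = g(T/2π)² = 9.81×(2.83/2π)² = 1.99 m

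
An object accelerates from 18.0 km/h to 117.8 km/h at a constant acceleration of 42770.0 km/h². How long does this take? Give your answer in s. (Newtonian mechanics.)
t = (v - v₀)/a (with unit conversion) = 8.4 s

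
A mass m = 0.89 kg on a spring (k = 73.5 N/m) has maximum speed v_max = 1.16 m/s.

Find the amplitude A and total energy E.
½mv²_max = ½kA² → A = v_max√(m/k) = 1.16×√(0.89/73.5) = 0.1276 m = 12.76 cm
E = ½mv²_max = ½×0.89×1.16² = 0.5988 J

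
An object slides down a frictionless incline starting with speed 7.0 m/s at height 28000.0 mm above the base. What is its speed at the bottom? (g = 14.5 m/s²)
½mv₀² + mgh = ½mv² → v = √(v₀² + 2gh) = √(7² + 2×14.5×28) = 29.34 m/s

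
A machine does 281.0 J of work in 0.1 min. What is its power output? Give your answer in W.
P = W/t = 281 J / 6 s = 46.83 W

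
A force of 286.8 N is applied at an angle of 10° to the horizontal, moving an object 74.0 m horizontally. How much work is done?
W = Fd cosθ = 286.8×74.0×cos(10°) = 20901.0 J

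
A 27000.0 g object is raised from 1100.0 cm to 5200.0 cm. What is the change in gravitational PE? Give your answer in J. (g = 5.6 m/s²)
ΔPE = mg(h₂ − h₁) = 27 kg × 5.6 m/s² × (52 − 11) m = 6199 J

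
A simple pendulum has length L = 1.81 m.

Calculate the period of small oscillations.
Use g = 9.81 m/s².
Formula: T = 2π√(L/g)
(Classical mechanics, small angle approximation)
T = 2π√(L/g) = 2π√(1.81/9.81) = 2.699 s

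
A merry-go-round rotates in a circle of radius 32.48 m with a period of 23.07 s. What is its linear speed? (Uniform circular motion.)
v = 2πr/T = 2π×32.48/23.07 = 8.85 m/s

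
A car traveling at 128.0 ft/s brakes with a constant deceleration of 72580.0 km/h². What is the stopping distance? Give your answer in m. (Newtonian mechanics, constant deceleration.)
d = v₀² / (2a) (with unit conversion) = 135.9 m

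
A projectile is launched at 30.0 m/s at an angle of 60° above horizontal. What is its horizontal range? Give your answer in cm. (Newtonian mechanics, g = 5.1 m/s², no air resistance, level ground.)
R = v₀² sin(2θ) / g (with unit conversion) = 15280.0 cm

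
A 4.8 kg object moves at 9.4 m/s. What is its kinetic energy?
KE = ½mv² = ½×4.8×9.4² = 212.064 J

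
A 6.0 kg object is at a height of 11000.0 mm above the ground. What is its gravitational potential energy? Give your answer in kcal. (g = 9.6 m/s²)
PE = mgh = 6 kg × 9.6 m/s² × 11 m = 633.6 J = 0.1514 kcal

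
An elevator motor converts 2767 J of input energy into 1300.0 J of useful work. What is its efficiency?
η = W_out/W_in = 1300.0/2767 = 0.4698 = 46.98%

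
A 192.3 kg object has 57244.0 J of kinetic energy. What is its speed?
KE = ½mv² → v = √(2KE/m) = √(2×57244.0/192.3) = 24.4 m/s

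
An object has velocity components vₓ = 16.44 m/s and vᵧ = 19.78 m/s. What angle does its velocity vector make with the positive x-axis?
θ = arctan(vᵧ/vₓ) = arctan(19.78/16.44) = 50.27°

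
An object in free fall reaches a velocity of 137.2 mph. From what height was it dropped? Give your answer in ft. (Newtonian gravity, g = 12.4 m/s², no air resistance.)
h = v²/(2g) (with unit conversion) = 497.7 ft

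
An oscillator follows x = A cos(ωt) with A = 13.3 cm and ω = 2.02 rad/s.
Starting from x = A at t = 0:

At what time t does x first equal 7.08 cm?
cos(ωt) = x/A = 7.08/13.3 = 0.5323
ωt = arccos(0.5323) = 1.009 rad
t = 1.009/2.02 = 0.4997 s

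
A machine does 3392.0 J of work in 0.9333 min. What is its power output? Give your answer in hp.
P = W/t = 3392 J / 56 s = 60.57 W = 0.08123 hp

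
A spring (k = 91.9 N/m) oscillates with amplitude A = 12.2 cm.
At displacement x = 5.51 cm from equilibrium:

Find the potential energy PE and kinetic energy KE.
E_total = ½kA² = ½×91.9×(0.122)² = 0.6839 J
PE = ½kx² = ½×91.9×(0.0551)² = 0.1395 J
KE = E_total − PE = 0.5444 J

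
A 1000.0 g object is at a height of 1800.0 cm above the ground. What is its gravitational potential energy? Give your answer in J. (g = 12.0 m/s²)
PE = mgh = 1 kg × 12.0 m/s² × 18 m = 216 J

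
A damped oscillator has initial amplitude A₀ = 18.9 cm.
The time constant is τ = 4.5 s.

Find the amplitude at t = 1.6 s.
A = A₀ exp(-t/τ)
A = A₀ exp(−t/τ) = 18.9×exp(−1.6/4.5) = 13.24 cm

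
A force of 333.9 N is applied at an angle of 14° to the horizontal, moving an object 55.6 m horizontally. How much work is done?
W = Fd cosθ = 333.9×55.6×cos(14°) = 18013.0 J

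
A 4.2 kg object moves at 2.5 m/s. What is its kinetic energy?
KE = ½mv² = ½×4.2×2.5² = 13.125 J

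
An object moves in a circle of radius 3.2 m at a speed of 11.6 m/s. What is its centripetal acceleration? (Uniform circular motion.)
a_c = v²/r = 11.6²/3.2 = 134.56/3.2 = 42.05 m/s²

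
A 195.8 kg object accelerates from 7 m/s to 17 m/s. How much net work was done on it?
W_net = ΔKE = ½m(v₂² − v₁²) = ½×195.8×(17² − 7²) = 23496.0 J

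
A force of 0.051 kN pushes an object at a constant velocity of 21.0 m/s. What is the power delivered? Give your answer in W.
P = Fv = 51 N × 21 m/s = 1071 W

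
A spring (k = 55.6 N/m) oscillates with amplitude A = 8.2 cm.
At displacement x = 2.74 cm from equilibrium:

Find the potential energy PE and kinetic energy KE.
E_total = ½kA² = ½×55.6×(0.082)² = 0.1869 J
PE = ½kx² = ½×55.6×(0.0274)² = 0.02087 J
KE = E_total − PE = 0.1661 J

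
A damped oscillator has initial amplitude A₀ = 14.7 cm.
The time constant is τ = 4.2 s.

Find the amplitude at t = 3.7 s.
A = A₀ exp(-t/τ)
A = A₀ exp(−t/τ) = 14.7×exp(−3.7/4.2) = 6.092 cm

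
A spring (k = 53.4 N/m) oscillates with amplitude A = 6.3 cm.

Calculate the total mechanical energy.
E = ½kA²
E = ½kA² = ½×53.4×(0.063)² = 0.106 J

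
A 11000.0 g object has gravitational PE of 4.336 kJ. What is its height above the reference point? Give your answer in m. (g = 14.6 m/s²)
PE = mgh → h = PE/(mg) = 4336 J / (11 kg × 14.6 m/s²) = 27 m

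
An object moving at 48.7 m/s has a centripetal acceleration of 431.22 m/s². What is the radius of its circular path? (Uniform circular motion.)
r = v²/a_c = 48.7²/431.22 = 5.5 m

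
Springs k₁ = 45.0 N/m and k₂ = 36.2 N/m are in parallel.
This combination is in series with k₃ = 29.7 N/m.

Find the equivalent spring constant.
k₁₂ = k₁ + k₂ = 81.2 N/m (parallel)
1/k_eq = 1/k₁₂ + 1/k₃ → k_eq = 21.75 N/m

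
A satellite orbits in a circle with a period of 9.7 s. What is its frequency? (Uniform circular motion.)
f = 1/T = 1/9.7 = 0.1031 Hz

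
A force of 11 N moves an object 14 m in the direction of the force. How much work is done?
W = Fd = 11×14 = 154.0 J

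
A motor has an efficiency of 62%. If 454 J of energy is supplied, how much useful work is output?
W_out = η × W_in = 0.62 × 454 = 281.48 J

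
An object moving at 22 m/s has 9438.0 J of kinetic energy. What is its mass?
KE = ½mv² → m = 2KE/v² = 2×9438.0/22² = 39.0 kg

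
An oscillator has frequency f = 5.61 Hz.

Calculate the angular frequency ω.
ω = 2πf = 2π×5.61 = 35.25 rad/s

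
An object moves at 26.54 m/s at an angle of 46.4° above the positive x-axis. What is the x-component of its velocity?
vₓ = v cos(θ) = 26.54 × cos(46.4°) = 18.3 m/s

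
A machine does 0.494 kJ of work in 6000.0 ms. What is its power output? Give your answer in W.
P = W/t = 494 J / 6 s = 82.33 W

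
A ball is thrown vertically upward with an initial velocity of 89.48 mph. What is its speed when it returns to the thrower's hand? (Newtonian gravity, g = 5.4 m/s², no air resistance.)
By conservation of energy, the ball returns at the same speed = 89.48 mph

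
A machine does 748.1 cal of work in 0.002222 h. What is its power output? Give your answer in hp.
P = W/t = 3130 J / 7.999 s = 391.3 W = 0.5247 hp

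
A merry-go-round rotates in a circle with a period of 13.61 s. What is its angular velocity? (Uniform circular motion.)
ω = 2π/T = 2π/13.61 = 0.4617 rad/s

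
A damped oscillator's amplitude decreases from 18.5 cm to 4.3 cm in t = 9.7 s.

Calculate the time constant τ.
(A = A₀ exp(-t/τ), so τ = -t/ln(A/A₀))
A/A₀ = 4.3/18.5 = 0.2324; ln(A/A₀) = -1.459
τ = −t/ln(A/A₀) = −9.7/-1.459 = 6.648 s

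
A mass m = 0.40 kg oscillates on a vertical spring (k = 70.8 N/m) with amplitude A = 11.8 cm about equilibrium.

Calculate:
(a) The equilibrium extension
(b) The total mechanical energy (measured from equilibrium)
x_eq = mg/k = 0.4×9.81/70.8 = 0.05542 m = 5.542 cm
E = ½kA² = ½×70.8×(0.118)² = 0.4929 J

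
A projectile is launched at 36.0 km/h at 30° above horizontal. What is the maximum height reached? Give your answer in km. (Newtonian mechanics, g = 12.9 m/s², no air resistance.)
H = v₀²sin²(θ)/(2g) (with unit conversion) = 0.000969 km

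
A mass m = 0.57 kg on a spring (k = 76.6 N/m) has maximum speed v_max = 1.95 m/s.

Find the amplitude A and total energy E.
½mv²_max = ½kA² → A = v_max√(m/k) = 1.95×√(0.57/76.6) = 0.1682 m = 16.82 cm
E = ½mv²_max = ½×0.57×1.95² = 1.084 J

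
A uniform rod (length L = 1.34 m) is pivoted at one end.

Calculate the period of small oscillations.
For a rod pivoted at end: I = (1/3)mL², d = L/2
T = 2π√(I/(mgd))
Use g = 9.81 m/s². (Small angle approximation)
I/m = (1/3)L² = 0.5985 m²; d = L/2 = 0.67 m
T = 2π√(I/(mgd)) = 2π√(0.5985/(9.81×0.67)) = 1.896 s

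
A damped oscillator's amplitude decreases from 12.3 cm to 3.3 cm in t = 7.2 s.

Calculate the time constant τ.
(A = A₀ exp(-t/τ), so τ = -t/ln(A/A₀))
A/A₀ = 3.3/12.3 = 0.2683; ln(A/A₀) = -1.316
τ = −t/ln(A/A₀) = −7.2/-1.316 = 5.472 s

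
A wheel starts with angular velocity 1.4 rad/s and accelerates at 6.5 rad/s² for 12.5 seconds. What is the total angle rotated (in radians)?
θ = ω₀t + ½αt² = 1.4×12.5 + ½×6.5×12.5² = 525.31 rad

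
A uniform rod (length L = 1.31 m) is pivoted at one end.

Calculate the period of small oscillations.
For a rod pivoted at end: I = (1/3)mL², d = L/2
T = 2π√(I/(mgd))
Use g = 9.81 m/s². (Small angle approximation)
I/m = (1/3)L² = 0.572 m²; d = L/2 = 0.655 m
T = 2π√(I/(mgd)) = 2π√(0.572/(9.81×0.655)) = 1.875 s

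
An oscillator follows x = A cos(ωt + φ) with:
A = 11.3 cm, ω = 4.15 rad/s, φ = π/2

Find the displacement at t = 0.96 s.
x = A cos(ωt + φ) = 11.3×cos(4.15×0.96 + π/2) = 8.433 cm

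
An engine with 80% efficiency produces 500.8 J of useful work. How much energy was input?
W_in = W_out/η = 500.8/0.8 = 626.0 J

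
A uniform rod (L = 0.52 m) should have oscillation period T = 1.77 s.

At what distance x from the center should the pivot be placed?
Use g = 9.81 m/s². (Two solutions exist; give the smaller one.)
T = 2π√((L²/12 + x²)/(gx)). Let c = T²g/(4π²) = 0.7785.
x² − cx + L²/12 = 0 → x = (c − √(c² − L²/3))/2 = 0.03011 m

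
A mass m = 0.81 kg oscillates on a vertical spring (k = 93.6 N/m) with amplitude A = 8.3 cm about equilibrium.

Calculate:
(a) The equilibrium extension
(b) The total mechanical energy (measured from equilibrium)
x_eq = mg/k = 0.81×9.81/93.6 = 0.08489 m = 8.489 cm
E = ½kA² = ½×93.6×(0.083)² = 0.3224 J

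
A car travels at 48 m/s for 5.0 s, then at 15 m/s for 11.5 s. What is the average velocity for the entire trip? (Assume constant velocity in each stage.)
d₁ = v₁t₁ = 48 × 5.0 = 240 m
d₂ = v₂t₂ = 15 × 11.5 = 172.5 m
d_total = 412.5 m, t_total = 16.5 s
v_avg = d_total/t_total = 412.5/16.5 = 25.0 m/s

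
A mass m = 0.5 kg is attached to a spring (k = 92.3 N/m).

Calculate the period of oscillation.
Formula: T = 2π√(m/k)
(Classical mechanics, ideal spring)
T = 2π√(m/k) = 2π√(0.5/92.3) = 0.4624 s; f = 1/T = 2.162 Hz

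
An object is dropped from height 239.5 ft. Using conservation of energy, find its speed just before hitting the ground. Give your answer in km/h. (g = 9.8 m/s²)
mgh = ½mv² → v = √(2gh) = √(2×9.8×73) = 37.83 m/s = 136.2 km/h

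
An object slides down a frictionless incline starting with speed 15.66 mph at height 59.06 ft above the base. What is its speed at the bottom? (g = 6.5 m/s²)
½mv₀² + mgh = ½mv² → v = √(v₀² + 2gh) = √(7.001² + 2×6.5×18) = 16.82 m/s = 37.63 mph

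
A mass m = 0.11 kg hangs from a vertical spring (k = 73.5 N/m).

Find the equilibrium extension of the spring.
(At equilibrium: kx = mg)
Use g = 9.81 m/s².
x_eq = mg/k = 0.11×9.81/73.5 = 0.01468 m = 1.468 cm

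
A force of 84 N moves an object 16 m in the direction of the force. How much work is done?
W = Fd = 84×16 = 1344.0 J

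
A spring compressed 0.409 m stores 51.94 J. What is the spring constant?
PE = ½kx² → k = 2PE/x² = 2×51.94/0.409² = 621.0 N/m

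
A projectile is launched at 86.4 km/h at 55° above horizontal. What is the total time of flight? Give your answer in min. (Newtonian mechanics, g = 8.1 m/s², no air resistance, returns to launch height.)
T = 2v₀sin(θ)/g (with unit conversion) = 0.0809 min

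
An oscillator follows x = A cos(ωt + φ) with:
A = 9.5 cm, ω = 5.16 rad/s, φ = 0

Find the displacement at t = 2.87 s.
x = A cos(ωt + φ) = 9.5×cos(5.16×2.87 + 0) = -5.914 cm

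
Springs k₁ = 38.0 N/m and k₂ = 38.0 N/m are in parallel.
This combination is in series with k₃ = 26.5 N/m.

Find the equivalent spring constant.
k₁₂ = k₁ + k₂ = 76 N/m (parallel)
1/k_eq = 1/k₁₂ + 1/k₃ → k_eq = 19.65 N/m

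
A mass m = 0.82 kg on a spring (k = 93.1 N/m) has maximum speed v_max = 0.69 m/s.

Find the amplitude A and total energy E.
½mv²_max = ½kA² → A = v_max√(m/k) = 0.69×√(0.82/93.1) = 0.06476 m = 6.476 cm
E = ½mv²_max = ½×0.82×0.69² = 0.1952 J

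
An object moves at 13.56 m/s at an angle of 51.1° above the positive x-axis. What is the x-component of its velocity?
vₓ = v cos(θ) = 13.56 × cos(51.1°) = 8.52 m/s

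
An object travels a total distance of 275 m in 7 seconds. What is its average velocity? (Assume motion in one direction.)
v_avg = Δd / Δt = 275 / 7 = 39.29 m/s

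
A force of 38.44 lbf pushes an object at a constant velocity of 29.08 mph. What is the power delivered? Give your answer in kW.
P = Fv = 171 N × 13 m/s = 2223 W = 2.223 kW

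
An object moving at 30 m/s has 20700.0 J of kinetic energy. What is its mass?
KE = ½mv² → m = 2KE/v² = 2×20700.0/30² = 46.0 kg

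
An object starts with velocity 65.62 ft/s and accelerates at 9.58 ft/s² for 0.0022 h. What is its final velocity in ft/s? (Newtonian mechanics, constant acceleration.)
v = v₀ + at (with unit conversion) = 141.5 ft/s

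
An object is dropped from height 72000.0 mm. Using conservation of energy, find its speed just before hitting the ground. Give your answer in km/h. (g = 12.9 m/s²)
mgh = ½mv² → v = √(2gh) = √(2×12.9×72) = 43.1 m/s = 155.2 km/h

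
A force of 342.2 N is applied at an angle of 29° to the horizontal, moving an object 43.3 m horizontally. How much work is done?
W = Fd cosθ = 342.2×43.3×cos(29°) = 12959.0 J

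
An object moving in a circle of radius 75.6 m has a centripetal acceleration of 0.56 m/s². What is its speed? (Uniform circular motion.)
v = √(a_c × r) = √(0.56 × 75.6) = 6.51 m/s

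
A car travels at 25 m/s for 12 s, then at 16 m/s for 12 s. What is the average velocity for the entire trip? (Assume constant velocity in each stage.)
d₁ = v₁t₁ = 25 × 12 = 300 m
d₂ = v₂t₂ = 16 × 12 = 192 m
d_total = 492 m, t_total = 24 s
v_avg = d_total/t_total = 492/24 = 20.5 m/s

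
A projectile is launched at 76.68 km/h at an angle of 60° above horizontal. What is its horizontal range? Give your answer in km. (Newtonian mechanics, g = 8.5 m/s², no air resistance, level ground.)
R = v₀² sin(2θ) / g (with unit conversion) = 0.04622 km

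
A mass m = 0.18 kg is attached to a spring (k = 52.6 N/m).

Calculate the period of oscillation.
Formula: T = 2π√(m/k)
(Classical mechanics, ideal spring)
T = 2π√(m/k) = 2π√(0.18/52.6) = 0.3676 s; f = 1/T = 2.721 Hz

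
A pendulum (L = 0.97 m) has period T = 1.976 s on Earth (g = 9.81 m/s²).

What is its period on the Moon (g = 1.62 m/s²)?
T = 2π√(L/g), so T_moon/T_earth = √(g_earth/g_moon)
T_moon = 2π√(0.97/1.62) = 4.862 s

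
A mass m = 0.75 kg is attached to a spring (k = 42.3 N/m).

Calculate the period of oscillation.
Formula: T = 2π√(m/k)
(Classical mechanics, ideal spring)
T = 2π√(m/k) = 2π√(0.75/42.3) = 0.8366 s; f = 1/T = 1.195 Hz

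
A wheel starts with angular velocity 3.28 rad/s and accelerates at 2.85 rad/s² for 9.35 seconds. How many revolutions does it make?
θ = ω₀t + ½αt² = 3.28×9.35 + ½×2.85×9.35² = 155.25 rad
Revolutions = θ/(2π) = 155.25/(2π) = 24.71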